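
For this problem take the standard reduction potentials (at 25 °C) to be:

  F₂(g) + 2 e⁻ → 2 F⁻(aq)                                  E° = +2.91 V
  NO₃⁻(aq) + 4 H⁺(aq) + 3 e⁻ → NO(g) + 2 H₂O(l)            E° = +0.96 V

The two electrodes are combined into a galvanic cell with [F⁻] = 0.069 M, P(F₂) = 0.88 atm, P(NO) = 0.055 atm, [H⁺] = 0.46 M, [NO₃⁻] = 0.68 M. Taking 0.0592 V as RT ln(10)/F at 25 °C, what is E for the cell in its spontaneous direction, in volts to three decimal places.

+2.022 V

F₂/F⁻ is the cathode (higher E°), NO₃⁻/NO the anode: E°cell = +2.91 − (+0.96) = +1.95 V, n = 6.
Overall: 3 F₂(g) + 2 NO(g) + 4 H₂O(l) → 6 F⁻(aq) + 2 NO₃⁻(aq) + 8 H⁺(aq)
Q = [F⁻]^6·[NO₃⁻]^2·[H⁺]^8 / (P(F₂)^3·P(NO)^2); log Q = -7.314.
E = E° − (0.0592/n) log Q = +1.95 − (0.0592/6)(-7.314) = +2.022 V.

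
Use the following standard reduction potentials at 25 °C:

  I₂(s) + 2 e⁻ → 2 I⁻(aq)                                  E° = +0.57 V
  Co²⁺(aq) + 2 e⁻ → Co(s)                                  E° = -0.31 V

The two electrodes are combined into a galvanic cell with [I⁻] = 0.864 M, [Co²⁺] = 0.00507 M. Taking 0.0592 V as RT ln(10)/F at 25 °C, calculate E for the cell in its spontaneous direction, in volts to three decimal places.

I₂/I⁻ is the cathode (higher E°), Co²⁺/Co the anode: E°cell = +0.57 − (-0.31) = +0.88 V, n = 2.
Overall: I₂(s) + Co(s) → 2 I⁻(aq) + Co²⁺(aq)
Q = [I⁻]^2·[Co²⁺]; log Q = -2.422.
E = E° − (0.0592/n) log Q = +0.88 − (0.0592/2)(-2.422) = +0.952 V.

+0.952 V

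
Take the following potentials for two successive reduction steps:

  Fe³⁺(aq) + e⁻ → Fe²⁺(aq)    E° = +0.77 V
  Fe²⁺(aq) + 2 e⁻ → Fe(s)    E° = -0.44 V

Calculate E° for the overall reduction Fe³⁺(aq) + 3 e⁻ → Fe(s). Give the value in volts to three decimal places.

-0.037 V

Adding the free-energy changes (−nFE°) of the two steps gives −n₃FE°₃ = −n₁FE°₁ − n₂FE°₂.
E°₃ = (1×+0.77 + 2×-0.44) / 3 = (-0.110) / 3 = -0.037 V.
E° values themselves are not directly additive — weighting by electron count is essential.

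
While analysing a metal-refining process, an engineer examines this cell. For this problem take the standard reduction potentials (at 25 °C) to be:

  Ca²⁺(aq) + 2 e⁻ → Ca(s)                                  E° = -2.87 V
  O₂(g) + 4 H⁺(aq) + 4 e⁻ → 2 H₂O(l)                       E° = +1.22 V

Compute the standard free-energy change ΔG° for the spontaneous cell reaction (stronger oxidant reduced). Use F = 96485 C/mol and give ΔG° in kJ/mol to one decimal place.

-1578.5 kJ/mol

O₂/H₂O (E° = +1.22 V) is the cathode; Ca²⁺/Ca (E° = -2.87 V) is the anode, so E°cell = +4.09 V.
Balancing electrons gives n = 4 (lcm of 4 and 2).
ΔG° = −nFE° = −(4)(96485)(+4.09) = -1,578,495 J = -1578.5 kJ/mol.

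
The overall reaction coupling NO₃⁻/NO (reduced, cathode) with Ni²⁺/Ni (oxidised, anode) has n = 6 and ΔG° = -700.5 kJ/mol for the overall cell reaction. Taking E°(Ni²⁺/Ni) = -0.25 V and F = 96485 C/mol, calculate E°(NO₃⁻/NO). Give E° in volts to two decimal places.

+0.96 V

E°cell = −ΔG°/(nF) = −(-700.5×10³)/((6)(96485)) = +1.210 V.
Since NO₃⁻/NO is the cathode and Ni²⁺/Ni the anode, E°cell = E°(NO₃⁻/NO) − E°(Ni²⁺/Ni).
So E°(NO₃⁻/NO) = E°cell + E°(Ni²⁺/Ni) = +1.210 + (-0.25) = +0.96 V.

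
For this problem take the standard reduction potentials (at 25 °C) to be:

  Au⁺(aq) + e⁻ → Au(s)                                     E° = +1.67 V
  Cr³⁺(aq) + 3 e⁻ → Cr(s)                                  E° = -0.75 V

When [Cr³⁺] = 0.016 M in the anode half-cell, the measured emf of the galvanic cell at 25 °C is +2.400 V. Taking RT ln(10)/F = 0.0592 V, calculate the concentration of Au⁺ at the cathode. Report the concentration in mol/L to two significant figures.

0.12 M

Au⁺/Au is the cathode, Cr³⁺/Cr the anode: E°cell = +2.42 V, n = 3.
Overall reaction: 3 Au⁺(aq) + Cr(s) → 3 Au(s) + Cr³⁺(aq); Q = [Cr³⁺]^1/[Au⁺]^3.
From E = E° − (0.0592/n) log Q: log Q = (E° − E)·n/0.0592 = (+2.42 − (+2.400))·3/0.0592 = 1.0135.
So 3·log[Au⁺] = 1·log(0.016) − log Q = -1.7959 − (1.0135) = -2.8094; log[Au⁺] = -2.8094 / 3 = -0.9365; [Au⁺] = 10^(-0.9365) ≈ 0.12 M.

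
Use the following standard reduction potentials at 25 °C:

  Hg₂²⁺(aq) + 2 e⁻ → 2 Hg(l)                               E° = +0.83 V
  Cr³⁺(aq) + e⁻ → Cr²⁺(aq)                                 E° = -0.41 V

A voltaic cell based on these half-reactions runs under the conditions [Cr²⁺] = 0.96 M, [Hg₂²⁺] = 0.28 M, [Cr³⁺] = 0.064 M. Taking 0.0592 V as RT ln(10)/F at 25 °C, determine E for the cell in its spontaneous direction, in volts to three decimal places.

Hg₂²⁺/Hg is the cathode (higher E°), Cr³⁺/Cr²⁺ the anode: E°cell = +0.83 − (-0.41) = +1.24 V, n = 2.
Overall: Hg₂²⁺(aq) + 2 Cr²⁺(aq) → 2 Hg(l) + 2 Cr³⁺(aq)
Q = [Cr³⁺]^2 / ([Hg₂²⁺]·[Cr²⁺]^2); log Q = -1.799.
E = E° − (0.0592/n) log Q = +1.24 − (0.0592/2)(-1.799) = +1.293 V.

+1.293 V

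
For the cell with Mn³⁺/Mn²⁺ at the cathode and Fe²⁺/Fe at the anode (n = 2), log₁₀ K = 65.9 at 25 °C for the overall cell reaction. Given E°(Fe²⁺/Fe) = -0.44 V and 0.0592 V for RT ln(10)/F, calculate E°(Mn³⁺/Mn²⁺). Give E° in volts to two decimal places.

E°cell = (0.0592/n)·log K = (0.0592/2)(65.9) = +1.951 V.
Since Mn³⁺/Mn²⁺ is the cathode and Fe²⁺/Fe the anode, E°cell = E°(Mn³⁺/Mn²⁺) − E°(Fe²⁺/Fe).
So E°(Mn³⁺/Mn²⁺) = E°cell + E°(Fe²⁺/Fe) = +1.951 + (-0.44) = +1.51 V.

+1.51 V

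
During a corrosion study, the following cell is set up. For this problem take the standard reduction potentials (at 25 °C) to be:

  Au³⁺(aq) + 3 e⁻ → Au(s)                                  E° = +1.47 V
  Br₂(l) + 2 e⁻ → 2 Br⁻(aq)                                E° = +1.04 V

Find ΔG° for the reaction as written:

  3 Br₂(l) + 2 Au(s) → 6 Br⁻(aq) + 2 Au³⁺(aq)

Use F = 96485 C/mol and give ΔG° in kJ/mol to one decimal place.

+248.9 kJ/mol

As written, Br₂/Br⁻ is reduced (cathode) and Au³⁺/Au is oxidised (anode), so E°cell = (+1.04) − (+1.47) = -0.43 V.
Balancing electrons gives n = 6.
ΔG° = −nFE° = −(6)(96485)(-0.43) = 248,931 J = +248.9 kJ/mol.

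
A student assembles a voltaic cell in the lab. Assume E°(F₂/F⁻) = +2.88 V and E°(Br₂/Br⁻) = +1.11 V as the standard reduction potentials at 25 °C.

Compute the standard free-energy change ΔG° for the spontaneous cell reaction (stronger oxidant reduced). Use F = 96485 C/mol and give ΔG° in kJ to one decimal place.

F₂/F⁻ (E° = +2.88 V) is the cathode; Br₂/Br⁻ (E° = +1.11 V) is the anode, so E°cell = +1.77 V.
Balancing electrons gives n = 2 (lcm of 2 and 2).
ΔG° = −nFE° = −(2)(96485)(+1.77) = -341,557 J = -341.6 kJ.

-341.6 kJ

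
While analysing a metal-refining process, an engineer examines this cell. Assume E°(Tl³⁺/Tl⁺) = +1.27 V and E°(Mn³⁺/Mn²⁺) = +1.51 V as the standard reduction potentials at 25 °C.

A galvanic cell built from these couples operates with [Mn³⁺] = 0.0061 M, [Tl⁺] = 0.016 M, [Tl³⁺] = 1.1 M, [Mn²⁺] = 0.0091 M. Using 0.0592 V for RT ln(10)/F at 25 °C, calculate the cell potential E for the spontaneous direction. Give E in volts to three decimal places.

Mn³⁺/Mn²⁺ is the cathode (higher E°), Tl³⁺/Tl⁺ the anode: E°cell = +1.51 − (+1.27) = +0.24 V, n = 2.
Overall: 2 Mn³⁺(aq) + Tl⁺(aq) → 2 Mn²⁺(aq) + Tl³⁺(aq)
Q = [Mn²⁺]^2·[Tl³⁺] / ([Mn³⁺]^2·[Tl⁺]); log Q = 2.185.
E = E° − (0.0592/n) log Q = +0.24 − (0.0592/2)(2.185) = +0.175 V.

+0.175 V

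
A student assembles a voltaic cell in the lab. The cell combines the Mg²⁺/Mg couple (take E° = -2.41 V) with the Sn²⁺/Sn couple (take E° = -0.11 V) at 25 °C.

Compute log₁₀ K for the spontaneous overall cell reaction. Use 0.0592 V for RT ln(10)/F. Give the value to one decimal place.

Cathode: Sn²⁺/Sn; anode: Mg²⁺/Mg. E°cell = +2.30 V, n = 2.
log K = nE°cell / 0.0592 = (2)(+2.30) / 0.0592 = 77.7.

77.7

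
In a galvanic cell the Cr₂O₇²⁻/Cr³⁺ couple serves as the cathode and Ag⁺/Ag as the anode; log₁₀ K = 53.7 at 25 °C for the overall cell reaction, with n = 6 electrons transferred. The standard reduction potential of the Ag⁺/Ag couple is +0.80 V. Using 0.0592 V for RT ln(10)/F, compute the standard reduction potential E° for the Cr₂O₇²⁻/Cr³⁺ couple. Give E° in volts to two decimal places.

+1.33 V

E°cell = (0.0592/n)·log K = (0.0592/6)(53.7) = +0.530 V.
Since Cr₂O₇²⁻/Cr³⁺ is the cathode and Ag⁺/Ag the anode, E°cell = E°(Cr₂O₇²⁻/Cr³⁺) − E°(Ag⁺/Ag).
So E°(Cr₂O₇²⁻/Cr³⁺) = E°cell + E°(Ag⁺/Ag) = +0.530 + (+0.80) = +1.33 V.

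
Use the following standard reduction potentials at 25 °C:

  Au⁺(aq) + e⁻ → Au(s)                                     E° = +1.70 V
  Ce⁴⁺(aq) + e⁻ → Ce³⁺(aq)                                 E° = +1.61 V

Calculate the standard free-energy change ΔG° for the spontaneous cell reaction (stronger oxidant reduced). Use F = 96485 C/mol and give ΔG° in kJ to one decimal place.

-8.7 kJ

Au⁺/Au (E° = +1.70 V) is the cathode; Ce⁴⁺/Ce³⁺ (E° = +1.61 V) is the anode, so E°cell = +0.09 V.
Balancing electrons gives n = 1 (lcm of 1 and 1).
ΔG° = −nFE° = −(1)(96485)(+0.09) = -8,684 J = -8.7 kJ.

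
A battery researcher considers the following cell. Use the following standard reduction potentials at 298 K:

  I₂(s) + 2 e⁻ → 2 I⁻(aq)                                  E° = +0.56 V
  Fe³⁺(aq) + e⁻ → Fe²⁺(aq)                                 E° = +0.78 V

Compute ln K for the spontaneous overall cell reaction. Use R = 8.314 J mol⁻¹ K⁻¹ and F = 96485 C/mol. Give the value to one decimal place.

Cathode: Fe³⁺/Fe²⁺; anode: I₂/I⁻. E°cell = (+0.78) − (+0.56) = +0.22 V, with n = 2.
ΔG° = −nFE° = −RT ln K, so ln K = nFE°/(RT) = (2)(96485)(+0.22) / ((8.314)(298)) = 17.135.

17.1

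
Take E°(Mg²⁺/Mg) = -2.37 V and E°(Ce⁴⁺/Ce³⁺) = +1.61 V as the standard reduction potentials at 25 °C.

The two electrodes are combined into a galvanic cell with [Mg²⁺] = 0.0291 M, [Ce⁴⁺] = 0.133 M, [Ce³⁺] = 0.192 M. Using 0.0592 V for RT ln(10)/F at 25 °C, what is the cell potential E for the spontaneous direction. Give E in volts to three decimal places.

+4.016 V

Ce⁴⁺/Ce³⁺ is the cathode (higher E°), Mg²⁺/Mg the anode: E°cell = +1.61 − (-2.37) = +3.98 V, n = 2.
Overall: 2 Ce⁴⁺(aq) + Mg(s) → 2 Ce³⁺(aq) + Mg²⁺(aq)
Q = [Ce³⁺]^2·[Mg²⁺] / ([Ce⁴⁺]^2); log Q = -1.217.
E = E° − (0.0592/n) log Q = +3.98 − (0.0592/2)(-1.217) = +4.016 V.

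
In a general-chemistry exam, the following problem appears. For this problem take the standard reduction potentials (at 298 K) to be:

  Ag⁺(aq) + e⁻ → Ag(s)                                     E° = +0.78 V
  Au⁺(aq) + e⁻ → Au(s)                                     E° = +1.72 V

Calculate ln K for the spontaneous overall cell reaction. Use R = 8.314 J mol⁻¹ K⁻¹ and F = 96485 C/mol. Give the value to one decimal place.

Cathode: Au⁺/Au; anode: Ag⁺/Ag. E°cell = (+1.72) − (+0.78) = +0.94 V, with n = 1.
ΔG° = −nFE° = −RT ln K, so ln K = nFE°/(RT) = (1)(96485)(+0.94) / ((8.314)(298)) = 36.607.

36.6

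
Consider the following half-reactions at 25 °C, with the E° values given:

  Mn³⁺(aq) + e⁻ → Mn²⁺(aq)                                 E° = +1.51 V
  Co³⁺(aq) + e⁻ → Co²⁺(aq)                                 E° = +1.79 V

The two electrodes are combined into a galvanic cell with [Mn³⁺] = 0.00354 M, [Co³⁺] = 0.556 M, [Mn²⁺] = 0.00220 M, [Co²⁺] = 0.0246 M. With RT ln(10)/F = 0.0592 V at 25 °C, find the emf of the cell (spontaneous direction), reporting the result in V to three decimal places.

Co³⁺/Co²⁺ is the cathode (higher E°), Mn³⁺/Mn²⁺ the anode: E°cell = +1.79 − (+1.51) = +0.28 V, n = 1.
Overall: Co³⁺(aq) + Mn²⁺(aq) → Co²⁺(aq) + Mn³⁺(aq)
Q = [Co²⁺]·[Mn³⁺] / ([Co³⁺]·[Mn²⁺]); log Q = -1.148.
E = E° − (0.0592/n) log Q = +0.28 − (0.0592/1)(-1.148) = +0.348 V.

+0.348 V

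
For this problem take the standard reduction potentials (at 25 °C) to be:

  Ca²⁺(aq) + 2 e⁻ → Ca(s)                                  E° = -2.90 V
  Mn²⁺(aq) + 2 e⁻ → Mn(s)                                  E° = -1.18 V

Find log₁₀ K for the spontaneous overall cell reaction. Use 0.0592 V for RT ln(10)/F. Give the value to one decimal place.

Cathode: Mn²⁺/Mn; anode: Ca²⁺/Ca. E°cell = +1.72 V, n = 2.
log K = nE°cell / 0.0592 = (2)(+1.72) / 0.0592 = 58.1.

58.1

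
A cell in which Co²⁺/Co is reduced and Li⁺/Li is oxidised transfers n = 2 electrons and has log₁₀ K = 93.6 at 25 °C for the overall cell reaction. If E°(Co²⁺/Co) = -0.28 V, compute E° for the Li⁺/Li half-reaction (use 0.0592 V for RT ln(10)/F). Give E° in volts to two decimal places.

E°cell = (0.0592/n)·log K = (0.0592/2)(93.6) = +2.771 V.
Since Co²⁺/Co is the cathode and Li⁺/Li the anode, E°cell = E°(Co²⁺/Co) − E°(Li⁺/Li).
So E°(Li⁺/Li) = E°(Co²⁺/Co) − E°cell = (-0.28) − (+2.771) = -3.05 V.

-3.05 V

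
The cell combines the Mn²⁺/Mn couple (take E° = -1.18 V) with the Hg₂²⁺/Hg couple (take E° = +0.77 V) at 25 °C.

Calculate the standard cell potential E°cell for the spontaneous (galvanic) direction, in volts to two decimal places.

The Hg₂²⁺/Hg couple has the higher reduction potential, so it is the cathode; Mn²⁺/Mn is oxidised at the anode.
E°cell = E°(cathode) − E°(anode) = (+0.77) − (-1.18) = +1.95 V.

+1.95 V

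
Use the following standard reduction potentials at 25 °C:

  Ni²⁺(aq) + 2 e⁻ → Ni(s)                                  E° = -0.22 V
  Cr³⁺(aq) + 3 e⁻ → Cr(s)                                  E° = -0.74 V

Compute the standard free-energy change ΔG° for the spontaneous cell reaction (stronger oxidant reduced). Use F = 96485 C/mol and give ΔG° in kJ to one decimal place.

-301.0 kJ

Ni²⁺/Ni (E° = -0.22 V) is the cathode; Cr³⁺/Cr (E° = -0.74 V) is the anode, so E°cell = +0.52 V.
Balancing electrons gives n = 6 (lcm of 2 and 3).
ΔG° = −nFE° = −(6)(96485)(+0.52) = -301,033 J = -301.0 kJ.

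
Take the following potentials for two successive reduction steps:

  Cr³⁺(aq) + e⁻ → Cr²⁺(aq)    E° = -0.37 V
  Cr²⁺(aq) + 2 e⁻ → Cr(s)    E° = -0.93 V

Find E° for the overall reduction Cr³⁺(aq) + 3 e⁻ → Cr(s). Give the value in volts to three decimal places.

-0.743 V

Standard free energies of sequential steps add: ΔG°₃ = ΔG°₁ + ΔG°₂, so n₃E°₃ = n₁E°₁ + n₂E°₂.
E°₃ = (1×-0.37 + 2×-0.93) / 3 = (-2.230) / 3 = -0.743 V.
E° values themselves are not directly additive — weighting by electron count is essential.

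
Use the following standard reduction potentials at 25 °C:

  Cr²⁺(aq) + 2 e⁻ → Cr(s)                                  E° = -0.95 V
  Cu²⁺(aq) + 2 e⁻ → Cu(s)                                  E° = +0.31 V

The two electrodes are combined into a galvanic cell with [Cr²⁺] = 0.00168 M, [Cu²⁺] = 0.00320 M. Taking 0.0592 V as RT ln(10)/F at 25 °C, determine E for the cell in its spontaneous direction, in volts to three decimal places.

Cu²⁺/Cu is the cathode (higher E°), Cr²⁺/Cr the anode: E°cell = +0.31 − (-0.95) = +1.26 V, n = 2.
Overall: Cu²⁺(aq) + Cr(s) → Cu(s) + Cr²⁺(aq)
Q = [Cr²⁺] / ([Cu²⁺]); log Q = -0.280.
E = E° − (0.0592/n) log Q = +1.26 − (0.0592/2)(-0.280) = +1.268 V.

+1.268 V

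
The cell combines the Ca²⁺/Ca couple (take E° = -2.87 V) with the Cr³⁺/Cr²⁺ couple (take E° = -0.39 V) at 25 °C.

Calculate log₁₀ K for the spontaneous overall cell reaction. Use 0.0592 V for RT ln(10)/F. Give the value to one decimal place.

83.8

Cathode: Cr³⁺/Cr²⁺; anode: Ca²⁺/Ca. E°cell = +2.48 V, n = 2.
log K = nE°cell / 0.0592 = (2)(+2.48) / 0.0592 = 83.8.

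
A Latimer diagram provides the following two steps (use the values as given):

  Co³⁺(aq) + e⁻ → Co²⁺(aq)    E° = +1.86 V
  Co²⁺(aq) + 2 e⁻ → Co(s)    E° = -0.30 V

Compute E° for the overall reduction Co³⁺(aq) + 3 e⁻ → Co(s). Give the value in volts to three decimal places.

Since ΔG° = −nFE° is additive over sequential reductions, n₃E°₃ = n₁E°₁ + n₂E°₂.
E°₃ = (1×+1.86 + 2×-0.30) / 3 = (+1.260) / 3 = +0.420 V.

+0.420 V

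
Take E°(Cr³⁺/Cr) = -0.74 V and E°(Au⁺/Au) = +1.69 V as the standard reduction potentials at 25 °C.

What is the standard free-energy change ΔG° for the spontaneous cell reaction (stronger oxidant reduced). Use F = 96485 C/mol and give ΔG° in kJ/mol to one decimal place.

Au⁺/Au (E° = +1.69 V) is the cathode; Cr³⁺/Cr (E° = -0.74 V) is the anode, so E°cell = +2.43 V.
Balancing electrons gives n = 3 (lcm of 1 and 3).
ΔG° = −nFE° = −(3)(96485)(+2.43) = -703,376 J = -703.4 kJ/mol.

-703.4 kJ/mol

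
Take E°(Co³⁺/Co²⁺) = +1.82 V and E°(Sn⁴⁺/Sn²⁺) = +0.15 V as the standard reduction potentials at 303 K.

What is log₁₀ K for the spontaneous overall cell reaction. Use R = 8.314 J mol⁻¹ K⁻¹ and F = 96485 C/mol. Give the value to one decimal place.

55.6

Cathode: Co³⁺/Co²⁺; anode: Sn⁴⁺/Sn²⁺. E°cell = (+1.82) − (+0.15) = +1.67 V, with n = 2.
ΔG° = −nFE° = −RT ln K, so ln K = nFE°/(RT) = (2)(96485)(+1.67) / ((8.314)(303)) = 127.924.
log₁₀ K = 127.924 / ln 10 = 55.6.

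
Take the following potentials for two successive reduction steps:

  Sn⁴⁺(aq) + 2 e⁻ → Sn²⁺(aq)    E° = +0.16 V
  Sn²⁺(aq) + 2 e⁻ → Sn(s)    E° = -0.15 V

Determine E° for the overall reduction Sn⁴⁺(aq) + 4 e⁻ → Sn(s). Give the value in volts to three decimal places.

+0.005 V

Standard free energies of sequential steps add: ΔG°₃ = ΔG°₁ + ΔG°₂, so n₃E°₃ = n₁E°₁ + n₂E°₂.
E°₃ = (2×+0.16 + 2×-0.15) / 4 = (+0.020) / 4 = +0.005 V.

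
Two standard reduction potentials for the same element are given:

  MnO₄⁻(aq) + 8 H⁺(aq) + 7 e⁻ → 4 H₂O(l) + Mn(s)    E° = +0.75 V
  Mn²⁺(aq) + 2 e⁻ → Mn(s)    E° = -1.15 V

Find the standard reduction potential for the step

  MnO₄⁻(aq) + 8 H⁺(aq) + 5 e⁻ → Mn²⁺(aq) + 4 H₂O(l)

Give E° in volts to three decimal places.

+1.510 V

Sequential free energies add, so n₃E°₃ = n₁E°₁ + n₂E°₂.
With n₃ = 7, and the known step contributing 2×(-1.15) V, the unknown satisfies 5·E° = 7×(+0.75) − 2×(-1.15) = +7.550.
E° = +7.550 / 5 = +1.510 V.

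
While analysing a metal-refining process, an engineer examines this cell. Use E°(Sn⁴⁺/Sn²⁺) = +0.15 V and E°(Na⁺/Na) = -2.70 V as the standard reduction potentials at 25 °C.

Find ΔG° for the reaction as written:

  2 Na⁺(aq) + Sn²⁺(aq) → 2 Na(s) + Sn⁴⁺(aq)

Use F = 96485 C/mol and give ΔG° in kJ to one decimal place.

As written, Na⁺/Na is reduced (cathode) and Sn⁴⁺/Sn²⁺ is oxidised (anode), so E°cell = (-2.70) − (+0.15) = -2.85 V.
Balancing electrons gives n = 2.
ΔG° = −nFE° = −(2)(96485)(-2.85) = 549,964 J = +550.0 kJ.

+550.0 kJ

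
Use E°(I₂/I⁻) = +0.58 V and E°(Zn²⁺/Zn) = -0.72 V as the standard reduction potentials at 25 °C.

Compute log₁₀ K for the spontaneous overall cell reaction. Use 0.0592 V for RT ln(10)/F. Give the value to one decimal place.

43.9

Cathode: I₂/I⁻; anode: Zn²⁺/Zn. E°cell = +1.30 V, n = 2.
log K = nE°cell / 0.0592 = (2)(+1.30) / 0.0592 = 43.9.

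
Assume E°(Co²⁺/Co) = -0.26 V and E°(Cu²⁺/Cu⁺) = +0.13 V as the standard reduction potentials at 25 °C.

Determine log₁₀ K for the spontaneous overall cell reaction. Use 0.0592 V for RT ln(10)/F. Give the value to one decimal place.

Cathode: Cu²⁺/Cu⁺; anode: Co²⁺/Co. E°cell = +0.39 V, n = 2.
log K = nE°cell / 0.0592 = (2)(+0.39) / 0.0592 = 13.2.

13.2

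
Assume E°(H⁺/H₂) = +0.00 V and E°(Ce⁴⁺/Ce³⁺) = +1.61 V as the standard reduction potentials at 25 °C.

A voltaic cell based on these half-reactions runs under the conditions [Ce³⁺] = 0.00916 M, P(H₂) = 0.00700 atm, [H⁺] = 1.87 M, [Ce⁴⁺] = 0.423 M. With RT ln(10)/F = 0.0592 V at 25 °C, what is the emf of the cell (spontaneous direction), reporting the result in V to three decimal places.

+1.629 V

Ce⁴⁺/Ce³⁺ is the cathode (higher E°), H⁺/H₂ the anode: E°cell = +1.61 − (+0.00) = +1.61 V, n = 2.
Overall: 2 Ce⁴⁺(aq) + H₂(g) → 2 Ce³⁺(aq) + 2 H⁺(aq)
Q = [Ce³⁺]^2·[H⁺]^2 / ([Ce⁴⁺]^2·P(H₂)); log Q = -0.630.
E = E° − (0.0592/n) log Q = +1.61 − (0.0592/2)(-0.630) = +1.629 V.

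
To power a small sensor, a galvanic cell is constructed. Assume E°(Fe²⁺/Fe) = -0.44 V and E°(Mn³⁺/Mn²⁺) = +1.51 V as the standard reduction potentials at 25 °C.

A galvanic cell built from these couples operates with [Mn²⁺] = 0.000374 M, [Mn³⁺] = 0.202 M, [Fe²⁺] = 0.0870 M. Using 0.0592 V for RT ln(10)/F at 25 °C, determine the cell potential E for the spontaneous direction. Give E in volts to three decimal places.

Mn³⁺/Mn²⁺ is the cathode (higher E°), Fe²⁺/Fe the anode: E°cell = +1.51 − (-0.44) = +1.95 V, n = 2.
Overall: 2 Mn³⁺(aq) + Fe(s) → 2 Mn²⁺(aq) + Fe²⁺(aq)
Q = [Mn²⁺]^2·[Fe²⁺] / ([Mn³⁺]^2); log Q = -6.525.
E = E° − (0.0592/n) log Q = +1.95 − (0.0592/2)(-6.525) = +2.143 V.

+2.143 V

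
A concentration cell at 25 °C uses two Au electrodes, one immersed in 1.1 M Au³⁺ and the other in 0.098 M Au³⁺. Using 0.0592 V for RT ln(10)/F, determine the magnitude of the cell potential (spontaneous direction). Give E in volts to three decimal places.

For a concentration cell E°cell = 0. The 1.1 M side is the cathode (reduction is favoured where [Au³⁺] is higher).
With n = 3, E = −(0.0592/3) log([Au³⁺]ₐₙ/[Au³⁺]꜀ₐₜ) = −(0.0592/3) log(0.098/1.1) = −(0.0592/3)(-1.050) = +0.021 V.

+0.021 V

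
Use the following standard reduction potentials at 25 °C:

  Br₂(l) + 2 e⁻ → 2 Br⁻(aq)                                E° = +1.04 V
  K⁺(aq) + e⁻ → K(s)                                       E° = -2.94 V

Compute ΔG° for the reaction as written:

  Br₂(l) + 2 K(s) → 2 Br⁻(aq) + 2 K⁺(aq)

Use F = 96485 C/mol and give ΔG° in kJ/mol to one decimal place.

As written, Br₂/Br⁻ is reduced (cathode) and K⁺/K is oxidised (anode), so E°cell = (+1.04) − (-2.94) = +3.98 V.
Balancing electrons gives n = 2.
ΔG° = −nFE° = −(2)(96485)(+3.98) = -768,021 J = -768.0 kJ/mol.

-768.0 kJ/mol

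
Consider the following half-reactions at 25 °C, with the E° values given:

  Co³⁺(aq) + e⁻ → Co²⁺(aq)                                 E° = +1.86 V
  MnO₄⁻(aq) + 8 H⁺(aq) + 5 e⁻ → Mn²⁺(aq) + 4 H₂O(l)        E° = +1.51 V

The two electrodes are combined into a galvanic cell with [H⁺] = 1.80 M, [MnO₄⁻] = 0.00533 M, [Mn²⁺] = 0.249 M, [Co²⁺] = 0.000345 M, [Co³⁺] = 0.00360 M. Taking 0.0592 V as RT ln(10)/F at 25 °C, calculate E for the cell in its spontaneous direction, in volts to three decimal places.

Co³⁺/Co²⁺ is the cathode (higher E°), MnO₄⁻/Mn²⁺ the anode: E°cell = +1.86 − (+1.51) = +0.35 V, n = 5.
Overall: 5 Co³⁺(aq) + Mn²⁺(aq) + 4 H₂O(l) → 5 Co²⁺(aq) + MnO₄⁻(aq) + 8 H⁺(aq)
Q = [Co²⁺]^5·[MnO₄⁻]·[H⁺]^8 / ([Co³⁺]^5·[Mn²⁺]); log Q = -4.720.
E = E° − (0.0592/n) log Q = +0.35 − (0.0592/5)(-4.720) = +0.406 V.

+0.406 V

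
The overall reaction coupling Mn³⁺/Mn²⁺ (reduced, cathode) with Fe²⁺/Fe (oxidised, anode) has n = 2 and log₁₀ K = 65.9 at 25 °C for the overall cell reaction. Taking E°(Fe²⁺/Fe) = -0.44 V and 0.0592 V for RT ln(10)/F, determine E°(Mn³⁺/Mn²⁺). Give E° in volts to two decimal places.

+1.51 V

E°cell = (0.0592/n)·log K = (0.0592/2)(65.9) = +1.951 V.
Since Mn³⁺/Mn²⁺ is the cathode and Fe²⁺/Fe the anode, E°cell = E°(Mn³⁺/Mn²⁺) − E°(Fe²⁺/Fe).
So E°(Mn³⁺/Mn²⁺) = E°cell + E°(Fe²⁺/Fe) = +1.951 + (-0.44) = +1.51 V.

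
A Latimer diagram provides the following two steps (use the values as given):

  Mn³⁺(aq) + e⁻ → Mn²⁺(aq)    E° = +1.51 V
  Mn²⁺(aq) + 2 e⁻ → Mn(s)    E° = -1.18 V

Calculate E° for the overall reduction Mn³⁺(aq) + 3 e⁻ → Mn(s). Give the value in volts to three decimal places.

-0.283 V

Standard free energies of sequential steps add: ΔG°₃ = ΔG°₁ + ΔG°₂, so n₃E°₃ = n₁E°₁ + n₂E°₂.
E°₃ = (1×+1.51 + 2×-1.18) / 3 = (-0.850) / 3 = -0.283 V.
E° values themselves are not directly additive — weighting by electron count is essential.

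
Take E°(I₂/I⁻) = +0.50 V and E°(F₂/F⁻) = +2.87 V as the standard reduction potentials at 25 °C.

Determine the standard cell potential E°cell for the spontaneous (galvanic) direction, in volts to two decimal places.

+2.37 V

The F₂/F⁻ couple has the higher reduction potential, so it is the cathode; I₂/I⁻ is oxidised at the anode.
E°cell = E°(cathode) − E°(anode) = (+2.87) − (+0.50) = +2.37 V.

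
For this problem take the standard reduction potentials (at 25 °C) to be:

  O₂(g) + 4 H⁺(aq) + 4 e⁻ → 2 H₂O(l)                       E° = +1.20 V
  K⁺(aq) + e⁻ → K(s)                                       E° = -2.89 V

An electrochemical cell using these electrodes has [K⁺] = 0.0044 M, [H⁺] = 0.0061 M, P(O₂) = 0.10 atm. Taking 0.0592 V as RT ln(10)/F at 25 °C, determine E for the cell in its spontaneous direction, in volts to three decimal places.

+4.084 V

O₂/H₂O is the cathode (higher E°), K⁺/K the anode: E°cell = +1.20 − (-2.89) = +4.09 V, n = 4.
Overall: O₂(g) + 4 H⁺(aq) + 4 K(s) → 2 H₂O(l) + 4 K⁺(aq)
Q = [K⁺]^4 / (P(O₂)·[H⁺]^4); log Q = 0.432.
E = E° − (0.0592/n) log Q = +4.09 − (0.0592/4)(0.432) = +4.084 V.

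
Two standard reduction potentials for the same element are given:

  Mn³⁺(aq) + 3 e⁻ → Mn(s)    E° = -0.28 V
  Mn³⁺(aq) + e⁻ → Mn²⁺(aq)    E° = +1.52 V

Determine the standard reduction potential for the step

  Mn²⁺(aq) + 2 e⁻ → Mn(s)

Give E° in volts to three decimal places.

-1.180 V

Sequential free energies add, so n₃E°₃ = n₁E°₁ + n₂E°₂.
With n₃ = 3, and the known step contributing 1×(+1.52) V, the unknown satisfies 2·E° = 3×(-0.28) − 1×(+1.52) = -2.360.
E° = -2.360 / 2 = -1.180 V.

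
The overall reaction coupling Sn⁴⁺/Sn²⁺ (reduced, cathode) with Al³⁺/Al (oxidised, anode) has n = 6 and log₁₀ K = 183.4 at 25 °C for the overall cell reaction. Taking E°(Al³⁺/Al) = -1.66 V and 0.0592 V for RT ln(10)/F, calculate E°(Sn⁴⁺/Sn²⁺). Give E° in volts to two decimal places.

+0.15 V

E°cell = (0.0592/n)·log K = (0.0592/6)(183.4) = +1.810 V.
Since Sn⁴⁺/Sn²⁺ is the cathode and Al³⁺/Al the anode, E°cell = E°(Sn⁴⁺/Sn²⁺) − E°(Al³⁺/Al).
So E°(Sn⁴⁺/Sn²⁺) = E°cell + E°(Al³⁺/Al) = +1.810 + (-1.66) = +0.15 V.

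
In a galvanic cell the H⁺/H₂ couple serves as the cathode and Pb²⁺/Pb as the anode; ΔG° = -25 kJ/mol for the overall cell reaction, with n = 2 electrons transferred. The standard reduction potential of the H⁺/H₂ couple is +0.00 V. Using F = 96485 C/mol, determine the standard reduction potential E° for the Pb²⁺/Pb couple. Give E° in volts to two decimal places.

E°cell = −ΔG°/(nF) = −(-25×10³)/((2)(96485)) = +0.130 V.
Since H⁺/H₂ is the cathode and Pb²⁺/Pb the anode, E°cell = E°(H⁺/H₂) − E°(Pb²⁺/Pb).
So E°(Pb²⁺/Pb) = E°(H⁺/H₂) − E°cell = (+0.00) − (+0.130) = -0.13 V.

-0.13 V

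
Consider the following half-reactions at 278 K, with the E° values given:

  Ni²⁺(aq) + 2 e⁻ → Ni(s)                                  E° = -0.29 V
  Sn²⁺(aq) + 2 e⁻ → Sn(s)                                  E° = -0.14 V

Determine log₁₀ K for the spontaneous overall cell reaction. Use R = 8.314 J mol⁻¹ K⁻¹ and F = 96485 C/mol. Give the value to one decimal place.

5.4

Cathode: Sn²⁺/Sn; anode: Ni²⁺/Ni. E°cell = (-0.14) − (-0.29) = +0.15 V, with n = 2.
ΔG° = −nFE° = −RT ln K, so ln K = nFE°/(RT) = (2)(96485)(+0.15) / ((8.314)(278)) = 12.524.
log₁₀ K = 12.524 / ln 10 = 5.4.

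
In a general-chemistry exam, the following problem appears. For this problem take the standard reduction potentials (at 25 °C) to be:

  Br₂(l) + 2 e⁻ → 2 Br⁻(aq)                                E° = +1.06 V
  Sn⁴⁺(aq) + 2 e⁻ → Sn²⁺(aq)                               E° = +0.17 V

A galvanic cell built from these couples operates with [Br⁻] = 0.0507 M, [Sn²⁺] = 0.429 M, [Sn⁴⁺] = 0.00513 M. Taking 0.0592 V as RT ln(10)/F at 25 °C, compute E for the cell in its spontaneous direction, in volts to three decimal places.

+1.024 V

Br₂/Br⁻ is the cathode (higher E°), Sn⁴⁺/Sn²⁺ the anode: E°cell = +1.06 − (+0.17) = +0.89 V, n = 2.
Overall: Br₂(l) + Sn²⁺(aq) → 2 Br⁻(aq) + Sn⁴⁺(aq)
Q = [Br⁻]^2·[Sn⁴⁺] / ([Sn²⁺]); log Q = -4.512.
E = E° − (0.0592/n) log Q = +0.89 − (0.0592/2)(-4.512) = +1.024 V.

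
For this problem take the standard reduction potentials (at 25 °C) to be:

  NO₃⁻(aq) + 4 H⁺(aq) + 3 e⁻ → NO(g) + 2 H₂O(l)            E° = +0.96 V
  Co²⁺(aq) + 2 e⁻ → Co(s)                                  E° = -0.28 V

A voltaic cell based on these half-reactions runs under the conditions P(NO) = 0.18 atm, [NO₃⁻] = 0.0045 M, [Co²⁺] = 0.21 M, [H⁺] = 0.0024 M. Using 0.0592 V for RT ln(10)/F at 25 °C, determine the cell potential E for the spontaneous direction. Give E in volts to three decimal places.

+1.022 V

NO₃⁻/NO is the cathode (higher E°), Co²⁺/Co the anode: E°cell = +0.96 − (-0.28) = +1.24 V, n = 6.
Overall: 2 NO₃⁻(aq) + 8 H⁺(aq) + 3 Co(s) → 2 NO(g) + 4 H₂O(l) + 3 Co²⁺(aq)
Q = P(NO)^2·[Co²⁺]^3 / ([NO₃⁻]^2·[H⁺]^8); log Q = 22.129.
E = E° − (0.0592/n) log Q = +1.24 − (0.0592/6)(22.129) = +1.022 V.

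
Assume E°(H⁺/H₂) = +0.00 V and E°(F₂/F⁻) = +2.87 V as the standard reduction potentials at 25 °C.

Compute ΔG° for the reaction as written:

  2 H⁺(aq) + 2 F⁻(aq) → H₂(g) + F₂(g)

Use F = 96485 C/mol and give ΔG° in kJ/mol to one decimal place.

+553.8 kJ/mol

As written, H⁺/H₂ is reduced (cathode) and F₂/F⁻ is oxidised (anode), so E°cell = (+0.00) − (+2.87) = -2.87 V.
Balancing electrons gives n = 2.
ΔG° = −nFE° = −(2)(96485)(-2.87) = 553,824 J = +553.8 kJ/mol.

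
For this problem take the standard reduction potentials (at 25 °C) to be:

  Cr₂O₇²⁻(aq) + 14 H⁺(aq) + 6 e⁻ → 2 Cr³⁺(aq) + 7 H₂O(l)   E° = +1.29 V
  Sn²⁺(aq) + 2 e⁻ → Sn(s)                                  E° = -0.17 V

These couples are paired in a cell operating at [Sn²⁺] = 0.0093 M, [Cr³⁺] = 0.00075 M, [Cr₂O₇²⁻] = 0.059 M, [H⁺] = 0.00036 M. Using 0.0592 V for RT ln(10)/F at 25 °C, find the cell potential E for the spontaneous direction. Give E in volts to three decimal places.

+1.094 V

Cr₂O₇²⁻/Cr³⁺ is the cathode (higher E°), Sn²⁺/Sn the anode: E°cell = +1.29 − (-0.17) = +1.46 V, n = 6.
Overall: Cr₂O₇²⁻(aq) + 14 H⁺(aq) + 3 Sn(s) → 2 Cr³⁺(aq) + 7 H₂O(l) + 3 Sn²⁺(aq)
Q = [Cr³⁺]^2·[Sn²⁺]^3 / ([Cr₂O₇²⁻]·[H⁺]^14); log Q = 37.096.
E = E° − (0.0592/n) log Q = +1.46 − (0.0592/6)(37.096) = +1.094 V.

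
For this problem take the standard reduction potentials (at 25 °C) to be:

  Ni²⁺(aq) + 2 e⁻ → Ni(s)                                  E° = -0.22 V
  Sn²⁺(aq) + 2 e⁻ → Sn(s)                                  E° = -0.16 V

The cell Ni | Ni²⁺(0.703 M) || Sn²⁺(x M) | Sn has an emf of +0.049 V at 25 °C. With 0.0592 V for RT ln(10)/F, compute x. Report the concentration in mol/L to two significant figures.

Sn²⁺/Sn is the cathode, Ni²⁺/Ni the anode: E°cell = +0.06 V, n = 2.
Overall reaction: Sn²⁺(aq) + Ni(s) → Sn(s) + Ni²⁺(aq); Q = [Ni²⁺]^1/[Sn²⁺]^1.
From E = E° − (0.0592/n) log Q: log Q = (E° − E)·n/0.0592 = (+0.06 − (+0.049))·2/0.0592 = 0.3716.
So 1·log[Sn²⁺] = 1·log(0.703) − log Q = -0.1530 − (0.3716) = -0.5246; [Sn²⁺] = 10^(-0.5246) ≈ 0.30 M.

0.30 M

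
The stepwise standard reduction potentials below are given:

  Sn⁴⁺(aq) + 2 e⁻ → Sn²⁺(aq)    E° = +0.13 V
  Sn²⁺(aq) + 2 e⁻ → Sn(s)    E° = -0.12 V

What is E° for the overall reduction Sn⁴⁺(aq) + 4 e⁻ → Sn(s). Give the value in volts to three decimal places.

+0.005 V

Adding the free-energy changes (−nFE°) of the two steps gives −n₃FE°₃ = −n₁FE°₁ − n₂FE°₂.
E°₃ = (2×+0.13 + 2×-0.12) / 4 = (+0.020) / 4 = +0.005 V.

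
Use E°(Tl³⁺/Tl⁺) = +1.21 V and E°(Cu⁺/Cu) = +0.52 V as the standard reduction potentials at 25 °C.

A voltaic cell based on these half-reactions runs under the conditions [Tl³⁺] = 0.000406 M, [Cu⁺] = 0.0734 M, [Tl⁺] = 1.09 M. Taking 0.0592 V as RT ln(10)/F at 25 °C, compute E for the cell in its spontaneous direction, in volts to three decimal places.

+0.656 V

Tl³⁺/Tl⁺ is the cathode (higher E°), Cu⁺/Cu the anode: E°cell = +1.21 − (+0.52) = +0.69 V, n = 2.
Overall: Tl³⁺(aq) + 2 Cu(s) → Tl⁺(aq) + 2 Cu⁺(aq)
Q = [Tl⁺]·[Cu⁺]^2 / ([Tl³⁺]); log Q = 1.160.
E = E° − (0.0592/n) log Q = +0.69 − (0.0592/2)(1.160) = +0.656 V.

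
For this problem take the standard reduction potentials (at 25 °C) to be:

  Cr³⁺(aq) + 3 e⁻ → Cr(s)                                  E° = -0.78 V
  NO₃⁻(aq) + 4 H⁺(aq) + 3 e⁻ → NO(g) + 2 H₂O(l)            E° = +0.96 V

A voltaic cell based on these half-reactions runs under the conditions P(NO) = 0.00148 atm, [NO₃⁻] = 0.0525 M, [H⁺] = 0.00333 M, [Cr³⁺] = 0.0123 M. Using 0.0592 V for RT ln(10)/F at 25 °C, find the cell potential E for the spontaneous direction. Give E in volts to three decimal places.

+1.613 V

NO₃⁻/NO is the cathode (higher E°), Cr³⁺/Cr the anode: E°cell = +0.96 − (-0.78) = +1.74 V, n = 3.
Overall: NO₃⁻(aq) + 4 H⁺(aq) + Cr(s) → NO(g) + 2 H₂O(l) + Cr³⁺(aq)
Q = P(NO)·[Cr³⁺] / ([NO₃⁻]·[H⁺]^4); log Q = 6.450.
E = E° − (0.0592/n) log Q = +1.74 − (0.0592/3)(6.450) = +1.613 V.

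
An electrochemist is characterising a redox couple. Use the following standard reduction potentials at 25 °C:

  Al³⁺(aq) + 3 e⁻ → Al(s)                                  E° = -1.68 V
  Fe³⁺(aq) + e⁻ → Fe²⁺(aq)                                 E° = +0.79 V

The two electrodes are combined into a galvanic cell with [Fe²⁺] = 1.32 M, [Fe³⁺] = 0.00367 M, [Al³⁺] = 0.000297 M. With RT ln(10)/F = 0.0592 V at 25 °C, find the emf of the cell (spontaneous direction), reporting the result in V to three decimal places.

+2.388 V

Fe³⁺/Fe²⁺ is the cathode (higher E°), Al³⁺/Al the anode: E°cell = +0.79 − (-1.68) = +2.47 V, n = 3.
Overall: 3 Fe³⁺(aq) + Al(s) → 3 Fe²⁺(aq) + Al³⁺(aq)
Q = [Fe²⁺]^3·[Al³⁺] / ([Fe³⁺]^3); log Q = 4.140.
E = E° − (0.0592/n) log Q = +2.47 − (0.0592/3)(4.140) = +2.388 V.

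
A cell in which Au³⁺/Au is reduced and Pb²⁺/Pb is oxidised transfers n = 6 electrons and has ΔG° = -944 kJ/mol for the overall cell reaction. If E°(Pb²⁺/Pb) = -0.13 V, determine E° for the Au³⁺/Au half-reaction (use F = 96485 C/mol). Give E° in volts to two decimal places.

+1.50 V

E°cell = −ΔG°/(nF) = −(-944×10³)/((6)(96485)) = +1.631 V.
Since Au³⁺/Au is the cathode and Pb²⁺/Pb the anode, E°cell = E°(Au³⁺/Au) − E°(Pb²⁺/Pb).
So E°(Au³⁺/Au) = E°cell + E°(Pb²⁺/Pb) = +1.631 + (-0.13) = +1.50 V.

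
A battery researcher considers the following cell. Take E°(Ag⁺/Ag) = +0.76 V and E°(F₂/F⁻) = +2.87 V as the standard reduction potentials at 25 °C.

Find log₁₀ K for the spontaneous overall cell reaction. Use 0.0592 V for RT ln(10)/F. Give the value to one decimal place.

71.3

Cathode: F₂/F⁻; anode: Ag⁺/Ag. E°cell = +2.11 V, n = 2.
log K = nE°cell / 0.0592 = (2)(+2.11) / 0.0592 = 71.3.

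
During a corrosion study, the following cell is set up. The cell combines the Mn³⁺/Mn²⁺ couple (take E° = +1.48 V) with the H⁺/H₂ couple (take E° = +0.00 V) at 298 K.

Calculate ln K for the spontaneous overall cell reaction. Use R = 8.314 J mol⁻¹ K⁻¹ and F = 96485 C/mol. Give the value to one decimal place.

115.3

Cathode: Mn³⁺/Mn²⁺; anode: H⁺/H₂. E°cell = (+1.48) − (+0.00) = +1.48 V, with n = 2.
ΔG° = −nFE° = −RT ln K, so ln K = nFE°/(RT) = (2)(96485)(+1.48) / ((8.314)(298)) = 115.272.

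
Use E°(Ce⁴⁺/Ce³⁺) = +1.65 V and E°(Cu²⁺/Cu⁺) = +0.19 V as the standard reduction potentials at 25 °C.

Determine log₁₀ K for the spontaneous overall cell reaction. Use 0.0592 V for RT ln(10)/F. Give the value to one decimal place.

Cathode: Ce⁴⁺/Ce³⁺; anode: Cu²⁺/Cu⁺. E°cell = +1.46 V, n = 1.
log K = nE°cell / 0.0592 = (1)(+1.46) / 0.0592 = 24.7.

24.7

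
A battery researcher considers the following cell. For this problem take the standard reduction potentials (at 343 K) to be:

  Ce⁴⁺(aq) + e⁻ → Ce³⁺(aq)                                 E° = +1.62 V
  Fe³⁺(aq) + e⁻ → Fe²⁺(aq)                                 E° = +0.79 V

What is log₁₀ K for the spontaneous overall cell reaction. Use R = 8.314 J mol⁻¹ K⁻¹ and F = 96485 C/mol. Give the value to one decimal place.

Cathode: Ce⁴⁺/Ce³⁺; anode: Fe³⁺/Fe²⁺. E°cell = (+1.62) − (+0.79) = +0.83 V, with n = 1.
ΔG° = −nFE° = −RT ln K, so ln K = nFE°/(RT) = (1)(96485)(+0.83) / ((8.314)(343)) = 28.082.
log₁₀ K = 28.082 / ln 10 = 12.2.

12.2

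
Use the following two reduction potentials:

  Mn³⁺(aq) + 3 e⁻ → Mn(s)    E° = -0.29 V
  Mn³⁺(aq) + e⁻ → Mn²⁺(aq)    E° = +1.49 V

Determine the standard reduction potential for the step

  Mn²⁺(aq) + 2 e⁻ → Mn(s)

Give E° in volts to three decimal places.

-1.180 V

Sequential free energies add, so n₃E°₃ = n₁E°₁ + n₂E°₂.
With n₃ = 3, and the known step contributing 1×(+1.49) V, the unknown satisfies 2·E° = 3×(-0.29) − 1×(+1.49) = -2.360.
E° = -2.360 / 2 = -1.180 V.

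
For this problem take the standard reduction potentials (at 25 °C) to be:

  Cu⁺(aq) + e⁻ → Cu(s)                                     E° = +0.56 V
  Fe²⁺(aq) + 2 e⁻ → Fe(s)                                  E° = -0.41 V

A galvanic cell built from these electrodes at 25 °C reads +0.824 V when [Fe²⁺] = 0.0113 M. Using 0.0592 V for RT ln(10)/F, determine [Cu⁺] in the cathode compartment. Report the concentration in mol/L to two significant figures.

Cu⁺/Cu is the cathode, Fe²⁺/Fe the anode: E°cell = +0.97 V, n = 2.
Overall reaction: 2 Cu⁺(aq) + Fe(s) → 2 Cu(s) + Fe²⁺(aq); Q = [Fe²⁺]^1/[Cu⁺]^2.
From E = E° − (0.0592/n) log Q: log Q = (E° − E)·n/0.0592 = (+0.97 − (+0.824))·2/0.0592 = 4.9324.
So 2·log[Cu⁺] = 1·log(0.0113) − log Q = -1.9469 − (4.9324) = -6.8793; log[Cu⁺] = -6.8793 / 2 = -3.4396; [Cu⁺] = 10^(-3.4396) ≈ 0.00036 M.

0.00036 M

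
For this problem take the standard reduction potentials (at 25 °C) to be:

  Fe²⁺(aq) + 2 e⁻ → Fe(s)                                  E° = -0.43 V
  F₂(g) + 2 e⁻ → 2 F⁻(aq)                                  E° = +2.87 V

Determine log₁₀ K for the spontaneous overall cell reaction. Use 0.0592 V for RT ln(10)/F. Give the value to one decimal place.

Cathode: F₂/F⁻; anode: Fe²⁺/Fe. E°cell = +3.30 V, n = 2.
log K = nE°cell / 0.0592 = (2)(+3.30) / 0.0592 = 111.5.

111.5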